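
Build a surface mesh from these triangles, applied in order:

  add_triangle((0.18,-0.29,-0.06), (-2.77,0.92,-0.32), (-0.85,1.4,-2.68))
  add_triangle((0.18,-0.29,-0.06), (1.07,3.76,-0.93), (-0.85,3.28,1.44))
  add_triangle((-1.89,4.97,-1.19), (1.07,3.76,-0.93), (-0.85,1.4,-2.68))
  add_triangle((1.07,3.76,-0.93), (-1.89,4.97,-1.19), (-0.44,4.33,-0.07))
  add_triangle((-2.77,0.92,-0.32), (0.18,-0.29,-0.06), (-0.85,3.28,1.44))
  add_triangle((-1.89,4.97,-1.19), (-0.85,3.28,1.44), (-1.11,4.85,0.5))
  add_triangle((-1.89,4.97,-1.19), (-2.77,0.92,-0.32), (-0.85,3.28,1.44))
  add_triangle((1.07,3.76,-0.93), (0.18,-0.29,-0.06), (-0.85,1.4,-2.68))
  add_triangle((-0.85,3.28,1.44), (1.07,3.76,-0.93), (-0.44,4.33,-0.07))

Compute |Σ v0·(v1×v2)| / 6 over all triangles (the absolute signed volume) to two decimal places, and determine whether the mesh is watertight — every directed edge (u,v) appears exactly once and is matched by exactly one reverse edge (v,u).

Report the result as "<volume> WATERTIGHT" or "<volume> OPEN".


14.45 OPEN

Per-triangle v0·(v1×v2)/6:
  t1: +0.3161
  t2: +0.2232
  t3: +4.8632
  t4: +2.0316
  t5: +0.0517
  t6: +0.8069
  t7: +4.4283
  t8: +0.4870
  t9: +1.2405
Σ = +14.4484 → |volume| = 14.45

Directed edges: 27 total; 7 unmatched, e.g. (-2.77,0.92,-0.32)→(-0.85,1.4,-2.68) → open.


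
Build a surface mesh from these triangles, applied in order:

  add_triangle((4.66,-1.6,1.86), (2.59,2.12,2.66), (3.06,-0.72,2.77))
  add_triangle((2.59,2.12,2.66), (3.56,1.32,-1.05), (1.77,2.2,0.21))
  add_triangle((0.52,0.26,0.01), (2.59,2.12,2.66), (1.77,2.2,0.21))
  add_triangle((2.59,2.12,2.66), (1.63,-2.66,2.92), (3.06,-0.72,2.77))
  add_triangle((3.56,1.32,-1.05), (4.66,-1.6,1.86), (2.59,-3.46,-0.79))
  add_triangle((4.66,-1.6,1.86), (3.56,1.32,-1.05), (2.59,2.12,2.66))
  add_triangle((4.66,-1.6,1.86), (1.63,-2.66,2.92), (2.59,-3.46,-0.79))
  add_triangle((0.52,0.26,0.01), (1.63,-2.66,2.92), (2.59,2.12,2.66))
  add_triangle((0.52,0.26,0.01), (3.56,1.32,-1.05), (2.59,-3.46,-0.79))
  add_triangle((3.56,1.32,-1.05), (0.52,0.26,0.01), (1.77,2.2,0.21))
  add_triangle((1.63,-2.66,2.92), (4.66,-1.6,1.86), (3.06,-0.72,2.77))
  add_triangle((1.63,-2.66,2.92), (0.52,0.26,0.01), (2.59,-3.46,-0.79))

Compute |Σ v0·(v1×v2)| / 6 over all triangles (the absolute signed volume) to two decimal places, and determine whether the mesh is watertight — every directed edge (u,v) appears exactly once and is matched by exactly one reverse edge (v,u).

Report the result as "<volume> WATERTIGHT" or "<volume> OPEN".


Per-triangle v0·(v1×v2)/6:
  t1: +3.2018
  t2: +2.6324
  t3: -0.2849
  t4: +2.3770
  t5: +8.5346
  t6: +8.9861
  t7: +7.5061
  t8: -0.9926
  t9: -0.4274
  t10: -0.1205
  t11: +3.1090
  t12: -1.4433
Σ = +33.0783 → |volume| = 33.08

Directed edges: 36 total, each appears once with its reverse present → watertight.

33.08 WATERTIGHT


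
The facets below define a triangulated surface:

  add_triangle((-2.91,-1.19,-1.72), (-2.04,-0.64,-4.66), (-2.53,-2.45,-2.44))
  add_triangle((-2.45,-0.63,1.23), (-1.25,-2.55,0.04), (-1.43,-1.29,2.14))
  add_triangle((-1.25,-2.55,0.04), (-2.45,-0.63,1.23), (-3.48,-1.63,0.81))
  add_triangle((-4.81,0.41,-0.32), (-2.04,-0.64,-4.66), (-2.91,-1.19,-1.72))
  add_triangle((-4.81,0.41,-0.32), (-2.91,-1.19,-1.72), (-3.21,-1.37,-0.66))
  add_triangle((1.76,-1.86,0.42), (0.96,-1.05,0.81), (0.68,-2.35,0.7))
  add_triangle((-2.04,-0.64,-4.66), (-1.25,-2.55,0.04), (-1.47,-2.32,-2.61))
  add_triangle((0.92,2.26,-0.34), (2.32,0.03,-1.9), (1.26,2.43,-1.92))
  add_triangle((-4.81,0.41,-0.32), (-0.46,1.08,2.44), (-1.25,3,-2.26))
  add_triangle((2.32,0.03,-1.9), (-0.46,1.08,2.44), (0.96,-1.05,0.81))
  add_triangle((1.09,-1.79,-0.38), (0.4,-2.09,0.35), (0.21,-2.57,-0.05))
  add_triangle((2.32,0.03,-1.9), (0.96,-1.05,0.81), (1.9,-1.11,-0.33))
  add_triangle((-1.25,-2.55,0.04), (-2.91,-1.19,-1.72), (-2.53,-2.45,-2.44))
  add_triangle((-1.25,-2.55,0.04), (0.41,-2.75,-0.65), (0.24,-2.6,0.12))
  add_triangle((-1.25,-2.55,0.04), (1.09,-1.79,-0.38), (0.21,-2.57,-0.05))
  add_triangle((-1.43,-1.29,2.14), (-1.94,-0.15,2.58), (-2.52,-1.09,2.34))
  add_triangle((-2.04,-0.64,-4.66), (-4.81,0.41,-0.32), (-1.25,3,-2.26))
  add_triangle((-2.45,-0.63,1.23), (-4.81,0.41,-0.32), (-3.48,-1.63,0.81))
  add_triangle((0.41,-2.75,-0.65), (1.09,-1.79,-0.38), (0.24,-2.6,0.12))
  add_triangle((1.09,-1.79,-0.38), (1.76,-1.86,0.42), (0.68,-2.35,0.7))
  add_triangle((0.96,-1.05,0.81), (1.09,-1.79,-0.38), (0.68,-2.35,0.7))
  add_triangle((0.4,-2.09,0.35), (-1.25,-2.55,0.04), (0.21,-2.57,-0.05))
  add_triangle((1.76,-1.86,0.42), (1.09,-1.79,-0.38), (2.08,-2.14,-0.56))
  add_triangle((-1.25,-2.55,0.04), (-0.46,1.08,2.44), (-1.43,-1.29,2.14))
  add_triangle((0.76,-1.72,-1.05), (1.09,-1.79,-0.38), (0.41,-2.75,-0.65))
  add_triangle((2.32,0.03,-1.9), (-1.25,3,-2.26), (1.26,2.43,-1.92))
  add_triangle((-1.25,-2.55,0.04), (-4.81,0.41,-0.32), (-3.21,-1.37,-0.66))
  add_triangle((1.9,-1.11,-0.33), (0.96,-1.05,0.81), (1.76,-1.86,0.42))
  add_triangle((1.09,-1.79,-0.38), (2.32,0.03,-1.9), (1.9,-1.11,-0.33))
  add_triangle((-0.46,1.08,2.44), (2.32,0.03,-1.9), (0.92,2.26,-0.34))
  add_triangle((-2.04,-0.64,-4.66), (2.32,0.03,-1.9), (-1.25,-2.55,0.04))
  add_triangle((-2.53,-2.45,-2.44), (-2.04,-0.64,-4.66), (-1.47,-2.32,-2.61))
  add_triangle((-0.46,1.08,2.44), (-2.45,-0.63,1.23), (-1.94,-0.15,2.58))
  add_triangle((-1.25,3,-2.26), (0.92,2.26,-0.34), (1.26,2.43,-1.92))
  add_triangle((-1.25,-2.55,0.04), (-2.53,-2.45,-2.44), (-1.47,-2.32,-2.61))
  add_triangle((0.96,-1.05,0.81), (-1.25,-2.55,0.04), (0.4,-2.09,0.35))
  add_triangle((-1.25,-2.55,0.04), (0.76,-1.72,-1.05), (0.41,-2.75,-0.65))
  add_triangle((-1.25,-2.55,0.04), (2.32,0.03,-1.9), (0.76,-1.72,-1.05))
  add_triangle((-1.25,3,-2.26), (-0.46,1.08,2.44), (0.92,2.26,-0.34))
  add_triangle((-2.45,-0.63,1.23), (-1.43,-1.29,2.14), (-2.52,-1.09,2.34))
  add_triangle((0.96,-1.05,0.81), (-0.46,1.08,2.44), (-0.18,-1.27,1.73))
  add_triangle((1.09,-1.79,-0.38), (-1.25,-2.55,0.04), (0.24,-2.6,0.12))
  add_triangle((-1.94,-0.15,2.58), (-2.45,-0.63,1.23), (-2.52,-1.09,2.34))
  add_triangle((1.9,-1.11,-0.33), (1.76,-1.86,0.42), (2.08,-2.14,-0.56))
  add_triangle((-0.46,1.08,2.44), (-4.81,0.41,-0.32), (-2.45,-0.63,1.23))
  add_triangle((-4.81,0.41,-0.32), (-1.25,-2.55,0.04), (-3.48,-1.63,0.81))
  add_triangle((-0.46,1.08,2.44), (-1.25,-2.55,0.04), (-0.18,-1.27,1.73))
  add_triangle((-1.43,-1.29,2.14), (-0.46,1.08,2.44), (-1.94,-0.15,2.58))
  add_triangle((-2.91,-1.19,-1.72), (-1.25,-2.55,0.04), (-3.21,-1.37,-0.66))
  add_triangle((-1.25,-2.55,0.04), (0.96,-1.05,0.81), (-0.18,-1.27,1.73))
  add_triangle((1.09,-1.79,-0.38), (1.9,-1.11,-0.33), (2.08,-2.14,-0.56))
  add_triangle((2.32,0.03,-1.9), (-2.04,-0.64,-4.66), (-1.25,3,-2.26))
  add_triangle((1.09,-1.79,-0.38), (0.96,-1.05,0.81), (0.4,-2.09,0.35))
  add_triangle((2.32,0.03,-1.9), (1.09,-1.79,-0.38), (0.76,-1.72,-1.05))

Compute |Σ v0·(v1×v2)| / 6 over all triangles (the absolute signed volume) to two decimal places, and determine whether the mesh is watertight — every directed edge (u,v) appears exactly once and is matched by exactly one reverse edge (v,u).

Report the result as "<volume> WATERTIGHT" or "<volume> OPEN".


76.71 WATERTIGHT

Per-triangle v0·(v1×v2)/6:
  t1: +2.4602
  t2: +1.5154
  t3: +0.6764
  t4: +4.2198
  t5: +1.4966
  t6: +0.2724
  t7: -1.2811
  t8: +1.1579
  t9: +7.5471
  t10: +1.5178
  t11: +0.1918
  t12: +0.1966
  t13: +1.4687
  t14: +0.5053
  t15: +0.1794
  t16: +0.4546
  t17: +11.9148
  t18: +1.4511
  t19: +0.2800
  t20: +0.4070
  t21: -0.3461
  t22: +0.2528
  t23: +0.2086
  t24: -0.0585
  t25: +0.2527
  t26: +2.0289
  t27: +1.1131
  t28: +0.1449
  t29: +0.6304
  t30: +1.6199
  t31: +5.9691
  t32: +1.6893
  t33: +0.4712
  t34: +1.6314
  t35: +1.1443
  t36: +0.2816
  t37: +0.3324
  t38: +0.2390
  t39: +3.0354
  t40: +0.1481
  t41: +0.8375
  t42: -0.3289
  t43: +0.4430
  t44: +0.2649
  t45: +2.8237
  t46: +2.0279
  t47: +1.1812
  t48: +0.7831
  t49: +1.2019
  t50: +0.9225
  t51: -0.0167
  t52: +8.1623
  t53: +0.3448
  t54: +0.6412
Σ = +76.7084 → |volume| = 76.71

Directed edges: 162 total, each appears once with its reverse present → watertight.


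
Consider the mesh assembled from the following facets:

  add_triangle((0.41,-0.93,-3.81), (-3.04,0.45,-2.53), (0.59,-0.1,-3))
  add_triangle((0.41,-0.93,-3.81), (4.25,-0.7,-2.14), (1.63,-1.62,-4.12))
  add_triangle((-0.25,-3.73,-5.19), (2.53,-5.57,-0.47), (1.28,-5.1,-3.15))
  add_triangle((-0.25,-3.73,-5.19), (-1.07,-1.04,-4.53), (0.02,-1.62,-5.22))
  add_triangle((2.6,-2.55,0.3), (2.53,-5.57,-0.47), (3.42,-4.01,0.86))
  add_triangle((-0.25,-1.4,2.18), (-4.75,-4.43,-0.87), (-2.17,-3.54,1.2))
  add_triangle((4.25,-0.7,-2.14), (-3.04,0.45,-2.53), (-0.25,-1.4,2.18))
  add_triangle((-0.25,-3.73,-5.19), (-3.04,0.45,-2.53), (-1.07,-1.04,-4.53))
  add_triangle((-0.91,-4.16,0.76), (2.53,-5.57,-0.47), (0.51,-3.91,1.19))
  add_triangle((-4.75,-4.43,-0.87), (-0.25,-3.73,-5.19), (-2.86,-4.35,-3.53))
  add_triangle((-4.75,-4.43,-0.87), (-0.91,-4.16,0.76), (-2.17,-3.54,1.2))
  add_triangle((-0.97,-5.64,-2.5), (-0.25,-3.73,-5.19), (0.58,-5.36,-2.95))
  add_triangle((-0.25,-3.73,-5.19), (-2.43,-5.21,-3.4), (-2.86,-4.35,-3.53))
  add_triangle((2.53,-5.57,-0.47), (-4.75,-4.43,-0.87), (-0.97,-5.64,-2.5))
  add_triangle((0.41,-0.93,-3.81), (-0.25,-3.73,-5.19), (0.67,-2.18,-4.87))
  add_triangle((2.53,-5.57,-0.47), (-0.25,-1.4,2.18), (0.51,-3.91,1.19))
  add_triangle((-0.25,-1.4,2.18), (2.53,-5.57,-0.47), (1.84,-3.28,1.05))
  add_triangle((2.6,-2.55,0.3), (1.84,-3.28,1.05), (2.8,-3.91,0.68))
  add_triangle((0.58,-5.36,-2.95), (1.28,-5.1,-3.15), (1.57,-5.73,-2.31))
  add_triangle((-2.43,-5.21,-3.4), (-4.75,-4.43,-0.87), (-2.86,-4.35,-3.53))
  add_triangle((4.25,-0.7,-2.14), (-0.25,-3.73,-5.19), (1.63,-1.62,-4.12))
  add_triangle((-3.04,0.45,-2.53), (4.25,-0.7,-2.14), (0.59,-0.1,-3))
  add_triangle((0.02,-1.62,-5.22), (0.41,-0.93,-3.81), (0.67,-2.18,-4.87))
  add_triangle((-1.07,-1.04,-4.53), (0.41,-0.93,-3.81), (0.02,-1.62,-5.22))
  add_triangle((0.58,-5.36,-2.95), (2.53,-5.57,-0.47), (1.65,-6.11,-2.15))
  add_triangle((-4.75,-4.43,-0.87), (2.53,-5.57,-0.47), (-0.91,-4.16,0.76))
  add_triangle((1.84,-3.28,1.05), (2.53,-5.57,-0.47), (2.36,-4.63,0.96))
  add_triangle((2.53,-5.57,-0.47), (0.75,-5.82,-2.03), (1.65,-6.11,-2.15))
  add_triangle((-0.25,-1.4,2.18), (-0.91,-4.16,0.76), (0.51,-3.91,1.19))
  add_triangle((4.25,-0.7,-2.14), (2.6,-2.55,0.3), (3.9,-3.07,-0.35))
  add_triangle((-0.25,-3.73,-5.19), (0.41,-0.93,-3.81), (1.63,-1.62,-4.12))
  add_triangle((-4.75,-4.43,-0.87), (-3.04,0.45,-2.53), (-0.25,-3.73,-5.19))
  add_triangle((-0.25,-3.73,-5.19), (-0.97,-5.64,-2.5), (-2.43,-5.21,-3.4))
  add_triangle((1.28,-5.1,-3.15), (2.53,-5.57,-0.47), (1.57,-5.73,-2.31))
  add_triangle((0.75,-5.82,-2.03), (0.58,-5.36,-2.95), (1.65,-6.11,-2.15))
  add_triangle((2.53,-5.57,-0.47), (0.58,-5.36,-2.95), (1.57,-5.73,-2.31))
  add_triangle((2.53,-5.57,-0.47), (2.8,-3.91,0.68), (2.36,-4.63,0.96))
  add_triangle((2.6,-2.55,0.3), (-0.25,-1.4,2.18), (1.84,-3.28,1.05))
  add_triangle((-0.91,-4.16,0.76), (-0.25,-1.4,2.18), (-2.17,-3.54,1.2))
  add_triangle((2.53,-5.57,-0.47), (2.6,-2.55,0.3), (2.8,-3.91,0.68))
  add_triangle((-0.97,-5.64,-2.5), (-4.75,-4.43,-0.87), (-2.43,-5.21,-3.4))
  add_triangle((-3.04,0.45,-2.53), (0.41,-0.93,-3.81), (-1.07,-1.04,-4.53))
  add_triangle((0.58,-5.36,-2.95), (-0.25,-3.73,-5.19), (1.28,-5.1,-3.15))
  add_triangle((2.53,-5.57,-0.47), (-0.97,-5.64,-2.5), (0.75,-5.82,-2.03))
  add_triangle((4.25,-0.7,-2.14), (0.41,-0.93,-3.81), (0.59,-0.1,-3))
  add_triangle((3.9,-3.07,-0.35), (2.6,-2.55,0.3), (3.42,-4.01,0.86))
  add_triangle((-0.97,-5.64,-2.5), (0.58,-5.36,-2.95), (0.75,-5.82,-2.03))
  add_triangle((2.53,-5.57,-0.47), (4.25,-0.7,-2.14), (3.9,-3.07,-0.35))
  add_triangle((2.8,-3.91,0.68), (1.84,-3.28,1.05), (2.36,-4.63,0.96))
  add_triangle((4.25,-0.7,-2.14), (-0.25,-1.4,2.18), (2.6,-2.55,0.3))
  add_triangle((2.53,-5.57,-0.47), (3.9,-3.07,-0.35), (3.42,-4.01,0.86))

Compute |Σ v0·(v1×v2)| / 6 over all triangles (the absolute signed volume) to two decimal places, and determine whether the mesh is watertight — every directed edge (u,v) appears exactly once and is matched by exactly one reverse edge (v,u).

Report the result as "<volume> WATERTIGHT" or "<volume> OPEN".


Per-triangle v0·(v1×v2)/6:
  t1: +1.5110
  t2: +1.4342
  t3: -0.2176
  t4: +2.0908
  t5: -0.8394
  t6: +1.1960
  t7: -4.2191
  t8: +3.9215
  t9: +2.6444
  t10: -1.4694
  t11: +3.0753
  t12: +4.7815
  t13: +2.8830
  t14: +11.0795
  t15: -0.7372
  t16: +1.4509
  t17: +1.8382
  t18: +0.1943
  t19: +0.8399
  t20: +3.0694
  t21: +3.7240
  t22: -0.0890
  t23: +0.3730
  t24: +0.3646
  t25: -0.2048
  t26: +8.2641
  t27: -0.1226
  t28: +1.2655
  t29: +1.8030
  t30: +0.3418
  t31: +2.1714
  t32: +18.8415
  t33: +5.5009
  t34: +0.8497
  t35: +0.9061
  t36: +0.7502
  t37: +1.0431
  t38: +0.8150
  t39: +1.8835
  t40: +0.8620
  t41: +5.6654
  t42: +0.9175
  t43: +2.2409
  t44: +1.4875
  t45: +1.6441
  t46: +0.0751
  t47: +1.7211
  t48: +4.5082
  t49: +0.2473
  t50: +1.4445
  t51: +2.9224
Σ = +106.7443 → |volume| = 106.74

Directed edges: 153 total; 9 unmatched, e.g. (-0.25,-3.73,-5.19)→(2.53,-5.57,-0.47) → open.

106.74 OPEN


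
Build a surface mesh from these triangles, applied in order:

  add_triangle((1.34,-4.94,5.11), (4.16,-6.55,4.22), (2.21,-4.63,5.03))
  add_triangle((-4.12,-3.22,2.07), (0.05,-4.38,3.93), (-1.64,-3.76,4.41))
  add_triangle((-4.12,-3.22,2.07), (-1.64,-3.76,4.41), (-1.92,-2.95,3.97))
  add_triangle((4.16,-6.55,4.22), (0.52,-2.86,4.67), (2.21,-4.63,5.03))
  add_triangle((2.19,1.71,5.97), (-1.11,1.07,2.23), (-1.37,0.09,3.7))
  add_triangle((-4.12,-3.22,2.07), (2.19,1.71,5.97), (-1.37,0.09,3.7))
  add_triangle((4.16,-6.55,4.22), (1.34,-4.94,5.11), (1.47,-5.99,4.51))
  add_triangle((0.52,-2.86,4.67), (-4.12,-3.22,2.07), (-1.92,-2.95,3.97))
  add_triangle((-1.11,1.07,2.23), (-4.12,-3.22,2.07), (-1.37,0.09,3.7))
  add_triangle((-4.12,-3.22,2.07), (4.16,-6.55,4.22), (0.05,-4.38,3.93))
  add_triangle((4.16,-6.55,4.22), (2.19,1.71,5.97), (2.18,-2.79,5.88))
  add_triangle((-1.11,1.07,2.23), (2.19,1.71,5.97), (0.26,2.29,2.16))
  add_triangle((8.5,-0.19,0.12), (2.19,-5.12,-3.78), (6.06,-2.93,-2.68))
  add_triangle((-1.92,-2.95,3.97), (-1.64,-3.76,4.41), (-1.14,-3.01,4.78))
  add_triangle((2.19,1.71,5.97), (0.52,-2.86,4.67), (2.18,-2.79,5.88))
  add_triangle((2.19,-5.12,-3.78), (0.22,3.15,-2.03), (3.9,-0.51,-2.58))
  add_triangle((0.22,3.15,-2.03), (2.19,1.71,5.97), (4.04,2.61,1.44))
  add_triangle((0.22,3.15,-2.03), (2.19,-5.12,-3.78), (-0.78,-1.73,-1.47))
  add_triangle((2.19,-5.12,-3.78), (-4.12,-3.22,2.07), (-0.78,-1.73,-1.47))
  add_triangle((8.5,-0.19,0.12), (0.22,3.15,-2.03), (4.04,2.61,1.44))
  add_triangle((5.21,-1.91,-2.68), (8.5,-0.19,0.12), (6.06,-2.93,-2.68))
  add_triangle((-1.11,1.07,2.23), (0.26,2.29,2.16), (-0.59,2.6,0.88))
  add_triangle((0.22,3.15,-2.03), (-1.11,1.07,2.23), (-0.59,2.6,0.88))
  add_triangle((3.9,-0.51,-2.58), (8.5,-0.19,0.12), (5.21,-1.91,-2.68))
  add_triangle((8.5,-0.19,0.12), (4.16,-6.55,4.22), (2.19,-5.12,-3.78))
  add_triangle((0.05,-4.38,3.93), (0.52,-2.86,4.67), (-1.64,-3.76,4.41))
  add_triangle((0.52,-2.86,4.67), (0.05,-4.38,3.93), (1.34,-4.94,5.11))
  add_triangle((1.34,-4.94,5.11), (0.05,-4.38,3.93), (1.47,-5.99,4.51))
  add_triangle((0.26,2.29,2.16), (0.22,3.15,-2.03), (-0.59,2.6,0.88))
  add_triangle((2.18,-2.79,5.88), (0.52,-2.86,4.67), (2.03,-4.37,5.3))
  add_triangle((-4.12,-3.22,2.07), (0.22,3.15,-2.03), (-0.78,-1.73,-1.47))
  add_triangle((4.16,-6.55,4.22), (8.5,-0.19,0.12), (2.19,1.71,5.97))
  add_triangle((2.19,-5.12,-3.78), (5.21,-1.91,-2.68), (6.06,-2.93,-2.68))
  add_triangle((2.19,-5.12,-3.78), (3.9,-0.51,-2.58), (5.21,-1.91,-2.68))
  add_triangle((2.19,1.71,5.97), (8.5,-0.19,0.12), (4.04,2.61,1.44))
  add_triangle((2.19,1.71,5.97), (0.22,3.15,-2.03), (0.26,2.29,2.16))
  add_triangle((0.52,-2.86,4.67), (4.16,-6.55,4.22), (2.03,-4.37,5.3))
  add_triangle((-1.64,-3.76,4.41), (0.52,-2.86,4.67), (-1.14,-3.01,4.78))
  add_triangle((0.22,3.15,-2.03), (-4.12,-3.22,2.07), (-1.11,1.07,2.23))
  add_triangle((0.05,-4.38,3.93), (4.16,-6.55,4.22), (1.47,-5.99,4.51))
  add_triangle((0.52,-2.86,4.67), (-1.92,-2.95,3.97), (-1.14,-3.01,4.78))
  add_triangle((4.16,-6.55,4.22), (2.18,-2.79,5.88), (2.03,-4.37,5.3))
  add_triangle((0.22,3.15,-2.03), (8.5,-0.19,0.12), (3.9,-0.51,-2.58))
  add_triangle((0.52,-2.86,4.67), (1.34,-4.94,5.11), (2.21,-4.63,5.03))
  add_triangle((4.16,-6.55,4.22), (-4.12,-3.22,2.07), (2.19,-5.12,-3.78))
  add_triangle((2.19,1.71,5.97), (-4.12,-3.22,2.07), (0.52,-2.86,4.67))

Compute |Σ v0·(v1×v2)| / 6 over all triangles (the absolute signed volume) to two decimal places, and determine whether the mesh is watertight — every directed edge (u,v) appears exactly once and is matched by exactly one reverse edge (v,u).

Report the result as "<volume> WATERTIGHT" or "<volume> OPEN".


Per-triangle v0·(v1×v2)/6:
  t1: +2.4796
  t2: +4.1510
  t3: +1.5452
  t4: -0.6421
  t5: +3.0307
  t6: +5.6386
  t7: +3.6343
  t8: -1.8329
  t9: +2.6739
  t10: +7.4712
  t11: +11.4504
  t12: +2.9778
  t13: +4.7805
  t14: +0.5512
  t15: +5.4077
  t16: +10.7375
  t17: +10.9292
  t18: +5.9072
  t19: +6.6726
  t20: +13.9586
  t21: +3.8743
  t22: +1.1515
  t23: +0.4068
  t24: +5.0459
  t25: +64.7546
  t26: +2.9533
  t27: +1.7303
  t28: +1.5034
  t29: +1.6070
  t30: +2.2435
  t31: +5.2842
  t32: +64.6966
  t33: +3.2713
  t34: +4.2704
  t35: +19.2734
  t36: +3.5808
  t37: +1.2154
  t38: +1.2416
  t39: +5.9735
  t40: -0.8829
  t41: -0.5232
  t42: +4.4289
  t43: +12.9951
  t44: +1.3952
  t45: +47.6357
  t46: +15.8528
Σ = +376.5018 → |volume| = 376.50

Directed edges: 138 total, each appears once with its reverse present → watertight.

376.50 WATERTIGHT


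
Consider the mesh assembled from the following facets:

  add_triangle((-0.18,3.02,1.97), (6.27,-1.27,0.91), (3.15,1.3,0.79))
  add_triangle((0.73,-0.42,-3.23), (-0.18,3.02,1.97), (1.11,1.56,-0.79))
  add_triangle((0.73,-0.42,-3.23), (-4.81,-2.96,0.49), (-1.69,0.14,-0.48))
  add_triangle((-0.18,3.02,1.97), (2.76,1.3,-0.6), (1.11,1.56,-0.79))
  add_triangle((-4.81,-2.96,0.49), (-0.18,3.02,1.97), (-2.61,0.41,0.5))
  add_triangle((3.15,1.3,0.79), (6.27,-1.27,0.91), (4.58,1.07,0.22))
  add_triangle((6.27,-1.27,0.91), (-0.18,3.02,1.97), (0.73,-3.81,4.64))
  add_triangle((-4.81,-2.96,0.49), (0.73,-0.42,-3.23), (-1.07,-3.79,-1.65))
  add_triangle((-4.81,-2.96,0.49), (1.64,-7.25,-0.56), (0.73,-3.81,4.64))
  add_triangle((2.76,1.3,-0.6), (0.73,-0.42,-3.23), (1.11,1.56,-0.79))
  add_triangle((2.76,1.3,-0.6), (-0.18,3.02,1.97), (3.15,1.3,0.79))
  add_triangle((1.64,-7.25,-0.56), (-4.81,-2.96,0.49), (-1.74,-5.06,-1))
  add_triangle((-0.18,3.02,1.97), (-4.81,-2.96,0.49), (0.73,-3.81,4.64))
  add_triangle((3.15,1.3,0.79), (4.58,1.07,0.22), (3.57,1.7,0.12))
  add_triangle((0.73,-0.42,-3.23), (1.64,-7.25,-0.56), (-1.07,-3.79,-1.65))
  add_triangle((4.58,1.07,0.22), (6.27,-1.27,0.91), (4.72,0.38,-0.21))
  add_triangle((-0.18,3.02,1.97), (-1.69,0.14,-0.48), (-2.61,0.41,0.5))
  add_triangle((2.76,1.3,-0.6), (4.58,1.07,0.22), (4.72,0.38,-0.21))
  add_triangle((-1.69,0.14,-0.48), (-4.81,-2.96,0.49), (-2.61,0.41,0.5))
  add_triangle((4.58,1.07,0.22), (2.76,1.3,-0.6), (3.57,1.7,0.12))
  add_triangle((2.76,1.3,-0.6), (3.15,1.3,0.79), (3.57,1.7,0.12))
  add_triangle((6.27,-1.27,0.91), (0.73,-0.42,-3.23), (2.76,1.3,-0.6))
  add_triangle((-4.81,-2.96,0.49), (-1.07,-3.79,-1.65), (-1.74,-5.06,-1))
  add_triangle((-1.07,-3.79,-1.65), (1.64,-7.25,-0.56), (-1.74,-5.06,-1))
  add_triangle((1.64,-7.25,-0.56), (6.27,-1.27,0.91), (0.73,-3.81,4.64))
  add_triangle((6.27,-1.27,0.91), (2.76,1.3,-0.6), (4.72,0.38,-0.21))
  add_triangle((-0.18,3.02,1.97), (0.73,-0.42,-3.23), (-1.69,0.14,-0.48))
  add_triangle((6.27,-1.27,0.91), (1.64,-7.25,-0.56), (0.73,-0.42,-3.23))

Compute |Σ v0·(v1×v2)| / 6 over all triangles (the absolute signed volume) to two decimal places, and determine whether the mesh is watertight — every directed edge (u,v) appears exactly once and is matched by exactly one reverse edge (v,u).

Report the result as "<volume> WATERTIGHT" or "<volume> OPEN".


191.67 WATERTIGHT

Per-triangle v0·(v1×v2)/6:
  t1: +3.0050
  t2: +1.1485
  t3: +3.4396
  t4: +1.7049
  t5: +2.5668
  t6: +1.5955
  t7: +21.7753
  t8: +6.6963
  t9: +32.5562
  t10: +1.6581
  t11: +2.2694
  t12: +6.5382
  t13: +18.4962
  t14: +0.4444
  t15: +8.4880
  t16: +1.2476
  t17: +0.9404
  t18: +0.6226
  t19: +1.2755
  t20: +0.4585
  t21: -0.0883
  t22: +6.7653
  t23: +2.6699
  t24: +3.3122
  t25: +35.8312
  t26: -0.3418
  t27: +2.7048
  t28: +23.8890
Σ = +191.6691 → |volume| = 191.67

Directed edges: 84 total, each appears once with its reverse present → watertight.


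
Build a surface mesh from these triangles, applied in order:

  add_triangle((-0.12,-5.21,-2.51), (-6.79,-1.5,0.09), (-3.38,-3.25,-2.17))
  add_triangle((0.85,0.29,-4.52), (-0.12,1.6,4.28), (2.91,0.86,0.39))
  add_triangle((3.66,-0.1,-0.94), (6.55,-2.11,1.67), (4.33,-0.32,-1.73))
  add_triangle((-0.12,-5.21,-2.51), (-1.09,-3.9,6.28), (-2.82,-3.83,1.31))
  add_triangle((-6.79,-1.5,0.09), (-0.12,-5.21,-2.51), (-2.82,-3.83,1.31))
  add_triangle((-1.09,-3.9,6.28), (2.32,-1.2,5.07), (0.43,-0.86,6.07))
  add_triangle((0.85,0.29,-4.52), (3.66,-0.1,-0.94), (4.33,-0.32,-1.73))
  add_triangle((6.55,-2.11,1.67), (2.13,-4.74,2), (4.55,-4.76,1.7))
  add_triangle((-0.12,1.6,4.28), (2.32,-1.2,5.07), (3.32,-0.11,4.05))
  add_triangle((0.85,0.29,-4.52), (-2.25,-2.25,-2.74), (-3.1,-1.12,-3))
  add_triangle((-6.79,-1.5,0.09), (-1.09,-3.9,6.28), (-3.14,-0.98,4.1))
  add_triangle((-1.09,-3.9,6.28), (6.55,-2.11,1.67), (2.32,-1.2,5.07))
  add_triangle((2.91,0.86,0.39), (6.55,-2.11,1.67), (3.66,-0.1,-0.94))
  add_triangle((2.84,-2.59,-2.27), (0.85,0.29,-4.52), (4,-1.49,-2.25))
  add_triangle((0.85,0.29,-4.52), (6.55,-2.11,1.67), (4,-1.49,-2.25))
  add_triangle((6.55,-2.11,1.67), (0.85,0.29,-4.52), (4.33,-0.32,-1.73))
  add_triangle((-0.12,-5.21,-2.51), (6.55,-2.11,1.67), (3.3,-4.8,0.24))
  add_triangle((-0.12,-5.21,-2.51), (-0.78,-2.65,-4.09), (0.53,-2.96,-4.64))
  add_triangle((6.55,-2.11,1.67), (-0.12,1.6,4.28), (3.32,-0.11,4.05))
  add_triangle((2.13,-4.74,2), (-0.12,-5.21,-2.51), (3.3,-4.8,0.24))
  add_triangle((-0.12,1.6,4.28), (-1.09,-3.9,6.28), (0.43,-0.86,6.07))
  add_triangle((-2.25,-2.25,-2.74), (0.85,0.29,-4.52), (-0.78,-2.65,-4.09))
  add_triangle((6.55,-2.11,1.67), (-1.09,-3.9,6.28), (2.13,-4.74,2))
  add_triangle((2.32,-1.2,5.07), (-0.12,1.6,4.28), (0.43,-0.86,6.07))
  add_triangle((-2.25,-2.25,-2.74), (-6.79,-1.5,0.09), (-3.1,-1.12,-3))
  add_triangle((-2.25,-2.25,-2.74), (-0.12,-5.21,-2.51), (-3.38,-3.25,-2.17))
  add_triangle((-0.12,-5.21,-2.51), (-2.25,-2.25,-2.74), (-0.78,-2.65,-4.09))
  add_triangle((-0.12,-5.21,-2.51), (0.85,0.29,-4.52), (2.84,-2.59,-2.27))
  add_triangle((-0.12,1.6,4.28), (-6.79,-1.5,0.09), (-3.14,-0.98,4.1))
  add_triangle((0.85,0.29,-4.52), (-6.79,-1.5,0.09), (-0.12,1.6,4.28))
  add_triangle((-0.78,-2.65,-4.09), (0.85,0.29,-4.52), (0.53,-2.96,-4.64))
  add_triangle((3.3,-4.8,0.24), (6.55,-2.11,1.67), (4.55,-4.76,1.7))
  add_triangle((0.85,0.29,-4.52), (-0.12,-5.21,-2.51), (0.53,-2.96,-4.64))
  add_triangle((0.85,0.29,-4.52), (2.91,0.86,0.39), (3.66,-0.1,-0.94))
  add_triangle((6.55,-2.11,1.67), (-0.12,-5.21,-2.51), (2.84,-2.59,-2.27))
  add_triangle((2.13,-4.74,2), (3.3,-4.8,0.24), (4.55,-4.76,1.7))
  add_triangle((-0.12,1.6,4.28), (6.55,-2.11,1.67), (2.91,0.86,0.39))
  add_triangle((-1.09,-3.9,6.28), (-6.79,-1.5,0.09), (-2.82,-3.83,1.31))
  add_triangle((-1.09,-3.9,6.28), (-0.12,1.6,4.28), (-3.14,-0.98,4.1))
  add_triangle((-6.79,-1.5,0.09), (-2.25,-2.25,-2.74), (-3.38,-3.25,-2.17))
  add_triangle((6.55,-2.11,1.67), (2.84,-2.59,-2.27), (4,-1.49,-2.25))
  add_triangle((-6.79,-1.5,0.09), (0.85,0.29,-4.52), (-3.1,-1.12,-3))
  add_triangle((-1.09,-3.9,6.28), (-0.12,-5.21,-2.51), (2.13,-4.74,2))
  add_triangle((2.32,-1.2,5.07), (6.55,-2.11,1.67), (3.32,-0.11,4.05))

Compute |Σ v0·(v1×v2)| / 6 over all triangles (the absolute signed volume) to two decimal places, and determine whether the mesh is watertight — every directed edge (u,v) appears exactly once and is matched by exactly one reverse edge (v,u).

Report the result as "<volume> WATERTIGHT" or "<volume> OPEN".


Per-triangle v0·(v1×v2)/6:
  t1: +5.8769
  t2: +3.7565
  t3: +1.1403
  t4: +16.6135
  t5: +16.5805
  t6: +6.7194
  t7: +0.6473
  t8: +2.8501
  t9: +4.7290
  t10: +3.9619
  t11: +14.7755
  t12: +17.5434
  t13: +3.2609
  t14: +4.4003
  t15: +3.0543
  t16: +3.8137
  t17: +6.6690
  t18: +3.4678
  t19: +0.9452
  t20: +7.7229
  t21: +4.7148
  t22: +3.2361
  t23: +22.2603
  t24: +4.1706
  t25: +4.6687
  t26: +3.5994
  t27: +4.3361
  t28: +10.9840
  t29: +8.8565
  t30: +8.7940
  t31: +3.0502
  t32: +4.3653
  t33: -0.0668
  t34: +2.6826
  t35: +12.6215
  t36: +3.1220
  t37: +9.0580
  t38: +17.4695
  t39: +11.8435
  t40: +3.4531
  t41: +5.3211
  t42: +2.5722
  t43: +19.5839
  t44: +6.2740
Σ = +305.4987 → |volume| = 305.50

Directed edges: 132 total, each appears once with its reverse present → watertight.

305.50 WATERTIGHT


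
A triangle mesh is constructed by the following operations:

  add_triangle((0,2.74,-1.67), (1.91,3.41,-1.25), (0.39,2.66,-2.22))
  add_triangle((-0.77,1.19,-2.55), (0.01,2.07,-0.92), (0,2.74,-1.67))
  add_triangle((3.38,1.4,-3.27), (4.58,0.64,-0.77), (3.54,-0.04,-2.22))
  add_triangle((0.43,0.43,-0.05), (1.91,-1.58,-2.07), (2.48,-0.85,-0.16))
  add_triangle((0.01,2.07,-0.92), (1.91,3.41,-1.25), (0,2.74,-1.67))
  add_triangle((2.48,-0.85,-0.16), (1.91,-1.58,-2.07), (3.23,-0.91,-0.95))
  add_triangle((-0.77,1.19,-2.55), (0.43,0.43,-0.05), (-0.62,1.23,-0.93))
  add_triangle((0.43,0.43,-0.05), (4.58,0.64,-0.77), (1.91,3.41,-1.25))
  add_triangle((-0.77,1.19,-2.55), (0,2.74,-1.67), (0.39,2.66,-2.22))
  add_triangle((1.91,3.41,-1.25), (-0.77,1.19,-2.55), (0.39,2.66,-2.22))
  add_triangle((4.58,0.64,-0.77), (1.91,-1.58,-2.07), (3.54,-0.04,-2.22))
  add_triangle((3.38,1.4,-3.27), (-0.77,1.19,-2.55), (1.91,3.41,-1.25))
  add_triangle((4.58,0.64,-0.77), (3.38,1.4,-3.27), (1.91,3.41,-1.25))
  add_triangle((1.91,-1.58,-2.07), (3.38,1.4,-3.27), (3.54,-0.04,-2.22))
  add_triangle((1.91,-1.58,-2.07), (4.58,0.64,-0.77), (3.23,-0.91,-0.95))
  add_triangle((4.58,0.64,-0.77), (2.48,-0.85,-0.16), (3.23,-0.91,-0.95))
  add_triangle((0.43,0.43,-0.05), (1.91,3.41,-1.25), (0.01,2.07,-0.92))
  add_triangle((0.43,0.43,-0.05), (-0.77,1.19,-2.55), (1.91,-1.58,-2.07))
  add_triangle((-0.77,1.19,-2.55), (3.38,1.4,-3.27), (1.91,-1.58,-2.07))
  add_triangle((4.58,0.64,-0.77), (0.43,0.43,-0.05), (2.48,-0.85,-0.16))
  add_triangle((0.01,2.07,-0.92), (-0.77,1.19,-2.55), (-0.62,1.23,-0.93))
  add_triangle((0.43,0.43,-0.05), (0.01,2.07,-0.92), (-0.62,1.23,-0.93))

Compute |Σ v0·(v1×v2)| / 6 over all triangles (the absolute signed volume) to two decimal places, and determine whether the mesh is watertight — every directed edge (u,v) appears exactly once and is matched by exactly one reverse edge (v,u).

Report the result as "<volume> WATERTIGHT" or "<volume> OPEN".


Per-triangle v0·(v1×v2)/6:
  t1: +0.6698
  t2: +0.1118
  t3: +2.2533
  t4: -0.4731
  t5: +0.2942
  t6: +0.4422
  t7: -0.2092
  t8: +0.3158
  t9: +0.5355
  t10: +0.3050
  t11: +1.5769
  t12: +5.3692
  t13: +5.8243
  t14: +1.7978
  t15: +1.2436
  t16: +0.6387
  t17: +0.0530
  t18: -0.9198
  t19: +4.5900
  t20: +0.0929
  t21: +0.3339
  t22: -0.0261
Σ = +24.8198 → |volume| = 24.82

Directed edges: 66 total, each appears once with its reverse present → watertight.

24.82 WATERTIGHT


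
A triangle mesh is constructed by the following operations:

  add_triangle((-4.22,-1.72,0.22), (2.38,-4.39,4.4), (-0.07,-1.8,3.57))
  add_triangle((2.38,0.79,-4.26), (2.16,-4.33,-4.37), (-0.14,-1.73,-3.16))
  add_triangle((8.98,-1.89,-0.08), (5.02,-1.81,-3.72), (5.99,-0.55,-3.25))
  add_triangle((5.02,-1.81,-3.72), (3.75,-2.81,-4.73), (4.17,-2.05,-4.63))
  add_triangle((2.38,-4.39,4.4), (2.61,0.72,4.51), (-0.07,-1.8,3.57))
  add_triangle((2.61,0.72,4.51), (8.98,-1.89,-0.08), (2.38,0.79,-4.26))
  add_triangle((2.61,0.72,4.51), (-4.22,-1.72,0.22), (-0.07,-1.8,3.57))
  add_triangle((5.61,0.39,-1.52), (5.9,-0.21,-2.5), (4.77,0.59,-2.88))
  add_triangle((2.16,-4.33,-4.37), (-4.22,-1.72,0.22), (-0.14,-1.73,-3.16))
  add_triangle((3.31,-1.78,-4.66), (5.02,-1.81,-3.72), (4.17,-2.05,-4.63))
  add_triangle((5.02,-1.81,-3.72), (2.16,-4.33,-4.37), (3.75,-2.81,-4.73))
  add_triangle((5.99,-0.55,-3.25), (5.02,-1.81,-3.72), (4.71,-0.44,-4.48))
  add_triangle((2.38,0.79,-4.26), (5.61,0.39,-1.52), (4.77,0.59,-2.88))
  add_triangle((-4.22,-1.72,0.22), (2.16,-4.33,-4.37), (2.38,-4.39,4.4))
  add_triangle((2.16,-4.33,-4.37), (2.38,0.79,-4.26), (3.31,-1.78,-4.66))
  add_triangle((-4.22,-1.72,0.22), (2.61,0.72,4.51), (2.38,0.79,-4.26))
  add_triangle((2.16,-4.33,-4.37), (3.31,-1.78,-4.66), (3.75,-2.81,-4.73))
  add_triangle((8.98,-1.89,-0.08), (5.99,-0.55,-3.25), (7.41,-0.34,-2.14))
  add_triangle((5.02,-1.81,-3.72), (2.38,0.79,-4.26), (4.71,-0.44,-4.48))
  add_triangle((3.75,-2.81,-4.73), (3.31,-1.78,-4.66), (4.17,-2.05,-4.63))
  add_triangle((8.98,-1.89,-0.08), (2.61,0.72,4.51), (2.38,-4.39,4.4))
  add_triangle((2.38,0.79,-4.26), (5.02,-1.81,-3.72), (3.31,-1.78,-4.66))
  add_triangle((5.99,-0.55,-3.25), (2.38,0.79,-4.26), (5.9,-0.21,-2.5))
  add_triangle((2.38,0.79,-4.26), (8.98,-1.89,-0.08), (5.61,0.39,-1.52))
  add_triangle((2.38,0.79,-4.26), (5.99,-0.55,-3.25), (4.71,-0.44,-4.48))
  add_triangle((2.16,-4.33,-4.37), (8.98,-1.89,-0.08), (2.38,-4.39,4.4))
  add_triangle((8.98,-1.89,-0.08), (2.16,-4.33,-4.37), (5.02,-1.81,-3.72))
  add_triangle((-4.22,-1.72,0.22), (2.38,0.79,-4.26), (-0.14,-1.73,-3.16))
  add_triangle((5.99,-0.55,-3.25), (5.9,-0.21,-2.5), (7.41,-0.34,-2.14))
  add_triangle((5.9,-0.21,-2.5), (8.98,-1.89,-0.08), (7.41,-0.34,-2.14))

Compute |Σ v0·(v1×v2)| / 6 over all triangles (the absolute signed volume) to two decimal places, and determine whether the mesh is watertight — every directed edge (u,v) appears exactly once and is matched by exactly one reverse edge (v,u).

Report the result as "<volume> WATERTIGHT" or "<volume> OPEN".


Per-triangle v0·(v1×v2)/6:
  t1: +7.8081
  t2: +6.4915
  t3: +7.5141
  t4: +0.9862
  t5: +7.8799
  t6: +16.8112
  t7: +4.9263
  t8: +1.1384
  t9: +6.5976
  t10: +0.2535
  t11: +2.4191
  t12: +2.5844
  t13: +0.0537
  t14: +32.6290
  t15: +3.1070
  t16: -1.5884
  t17: +1.5421
  t18: +3.6287
  t19: +1.2632
  t20: +0.6014
  t21: +34.7857
  t22: +4.2686
  t23: +1.6891
  t24: -7.1246
  t25: +1.9600
  t26: +50.9680
  t27: +16.4110
  t28: +4.4654
  t29: +0.3845
  t30: -1.2646
Σ = +213.1901 → |volume| = 213.19

Directed edges: 90 total; 6 unmatched, e.g. (5.61,0.39,-1.52)→(5.9,-0.21,-2.5) → open.

213.19 OPEN


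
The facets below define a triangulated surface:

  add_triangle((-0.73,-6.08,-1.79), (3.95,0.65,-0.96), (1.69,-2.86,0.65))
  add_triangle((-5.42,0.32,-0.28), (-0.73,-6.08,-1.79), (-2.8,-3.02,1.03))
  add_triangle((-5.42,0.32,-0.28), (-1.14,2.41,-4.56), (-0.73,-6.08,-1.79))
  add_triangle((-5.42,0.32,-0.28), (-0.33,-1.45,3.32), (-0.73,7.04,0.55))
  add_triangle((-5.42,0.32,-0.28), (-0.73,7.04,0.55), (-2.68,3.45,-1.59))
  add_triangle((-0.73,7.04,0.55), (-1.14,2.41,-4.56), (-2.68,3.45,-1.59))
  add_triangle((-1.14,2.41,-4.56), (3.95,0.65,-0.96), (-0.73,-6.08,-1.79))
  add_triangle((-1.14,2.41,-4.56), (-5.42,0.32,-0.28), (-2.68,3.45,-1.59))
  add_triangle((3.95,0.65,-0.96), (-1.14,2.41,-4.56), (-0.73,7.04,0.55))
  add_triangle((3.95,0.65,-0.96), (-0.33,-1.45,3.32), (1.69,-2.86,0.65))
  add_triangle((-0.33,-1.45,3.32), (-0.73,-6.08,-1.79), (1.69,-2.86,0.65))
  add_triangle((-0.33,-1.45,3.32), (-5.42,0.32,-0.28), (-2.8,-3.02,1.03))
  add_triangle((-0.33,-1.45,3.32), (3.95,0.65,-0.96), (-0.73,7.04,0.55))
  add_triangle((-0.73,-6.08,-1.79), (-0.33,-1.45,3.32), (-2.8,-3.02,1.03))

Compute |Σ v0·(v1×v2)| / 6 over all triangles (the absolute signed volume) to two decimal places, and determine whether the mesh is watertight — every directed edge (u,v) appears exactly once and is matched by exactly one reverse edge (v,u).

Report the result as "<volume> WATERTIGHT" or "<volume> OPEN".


Per-triangle v0·(v1×v2)/6:
  t1: +8.2264
  t2: +11.5393
  t3: +28.6048
  t4: +21.8721
  t5: +10.9222
  t6: +10.9960
  t7: +22.3431
  t8: +10.3125
  t9: +23.4379
  t10: +5.7185
  t11: +7.9562
  t12: +8.0428
  t13: +15.6139
  t14: +8.9513
Σ = +194.5367 → |volume| = 194.54

Directed edges: 42 total, each appears once with its reverse present → watertight.

194.54 WATERTIGHT


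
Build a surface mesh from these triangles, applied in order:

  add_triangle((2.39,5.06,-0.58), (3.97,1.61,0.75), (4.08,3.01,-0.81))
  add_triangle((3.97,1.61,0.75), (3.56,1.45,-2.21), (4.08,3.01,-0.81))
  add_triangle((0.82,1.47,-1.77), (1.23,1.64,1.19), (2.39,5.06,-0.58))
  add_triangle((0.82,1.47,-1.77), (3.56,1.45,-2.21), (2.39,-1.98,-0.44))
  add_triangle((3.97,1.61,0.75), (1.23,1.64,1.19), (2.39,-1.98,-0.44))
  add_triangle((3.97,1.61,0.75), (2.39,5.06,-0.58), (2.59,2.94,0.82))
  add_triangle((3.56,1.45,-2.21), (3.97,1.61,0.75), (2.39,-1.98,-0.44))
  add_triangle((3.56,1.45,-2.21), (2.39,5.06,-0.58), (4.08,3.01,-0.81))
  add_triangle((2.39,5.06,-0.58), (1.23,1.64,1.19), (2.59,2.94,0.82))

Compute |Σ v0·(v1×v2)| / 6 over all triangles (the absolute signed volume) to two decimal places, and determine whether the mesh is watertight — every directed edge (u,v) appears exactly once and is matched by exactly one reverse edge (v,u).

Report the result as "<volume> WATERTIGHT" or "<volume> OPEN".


20.09 OPEN

Per-triangle v0·(v1×v2)/6:
  t1: +3.3536
  t2: +2.5786
  t3: -0.7611
  t4: +1.5062
  t5: +1.1956
  t6: +2.1848
  t7: +5.6287
  t8: +3.4544
  t9: +0.9518
Σ = +20.0926 → |volume| = 20.09

Directed edges: 27 total; 9 unmatched, e.g. (0.82,1.47,-1.77)→(1.23,1.64,1.19) → open.


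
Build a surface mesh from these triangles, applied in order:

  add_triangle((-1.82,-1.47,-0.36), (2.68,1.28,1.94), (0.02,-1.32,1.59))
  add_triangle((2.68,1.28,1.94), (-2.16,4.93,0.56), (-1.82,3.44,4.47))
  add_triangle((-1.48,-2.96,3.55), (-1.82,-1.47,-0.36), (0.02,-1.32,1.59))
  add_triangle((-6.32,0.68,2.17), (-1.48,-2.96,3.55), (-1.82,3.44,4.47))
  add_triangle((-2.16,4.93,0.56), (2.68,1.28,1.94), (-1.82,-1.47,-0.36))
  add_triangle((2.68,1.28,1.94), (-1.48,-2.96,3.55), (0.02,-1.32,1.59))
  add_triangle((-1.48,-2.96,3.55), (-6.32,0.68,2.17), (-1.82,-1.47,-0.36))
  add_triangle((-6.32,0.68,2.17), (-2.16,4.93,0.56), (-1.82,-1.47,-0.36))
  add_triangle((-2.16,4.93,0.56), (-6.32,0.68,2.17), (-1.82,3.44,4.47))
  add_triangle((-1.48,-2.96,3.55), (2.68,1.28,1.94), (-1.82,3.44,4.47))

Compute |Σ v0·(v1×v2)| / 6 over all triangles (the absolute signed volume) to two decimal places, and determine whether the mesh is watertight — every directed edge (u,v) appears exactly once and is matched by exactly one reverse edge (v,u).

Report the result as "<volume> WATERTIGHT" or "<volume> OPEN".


Per-triangle v0·(v1×v2)/6:
  t1: -0.1458
  t2: +11.3238
  t3: +0.7085
  t4: +23.0280
  t5: -3.1194
  t6: +1.1589
  t7: +8.5734
  t8: +5.1922
  t9: +19.6468
  t10: +14.7197
Σ = +81.0859 → |volume| = 81.09

Directed edges: 30 total, each appears once with its reverse present → watertight.

81.09 WATERTIGHT


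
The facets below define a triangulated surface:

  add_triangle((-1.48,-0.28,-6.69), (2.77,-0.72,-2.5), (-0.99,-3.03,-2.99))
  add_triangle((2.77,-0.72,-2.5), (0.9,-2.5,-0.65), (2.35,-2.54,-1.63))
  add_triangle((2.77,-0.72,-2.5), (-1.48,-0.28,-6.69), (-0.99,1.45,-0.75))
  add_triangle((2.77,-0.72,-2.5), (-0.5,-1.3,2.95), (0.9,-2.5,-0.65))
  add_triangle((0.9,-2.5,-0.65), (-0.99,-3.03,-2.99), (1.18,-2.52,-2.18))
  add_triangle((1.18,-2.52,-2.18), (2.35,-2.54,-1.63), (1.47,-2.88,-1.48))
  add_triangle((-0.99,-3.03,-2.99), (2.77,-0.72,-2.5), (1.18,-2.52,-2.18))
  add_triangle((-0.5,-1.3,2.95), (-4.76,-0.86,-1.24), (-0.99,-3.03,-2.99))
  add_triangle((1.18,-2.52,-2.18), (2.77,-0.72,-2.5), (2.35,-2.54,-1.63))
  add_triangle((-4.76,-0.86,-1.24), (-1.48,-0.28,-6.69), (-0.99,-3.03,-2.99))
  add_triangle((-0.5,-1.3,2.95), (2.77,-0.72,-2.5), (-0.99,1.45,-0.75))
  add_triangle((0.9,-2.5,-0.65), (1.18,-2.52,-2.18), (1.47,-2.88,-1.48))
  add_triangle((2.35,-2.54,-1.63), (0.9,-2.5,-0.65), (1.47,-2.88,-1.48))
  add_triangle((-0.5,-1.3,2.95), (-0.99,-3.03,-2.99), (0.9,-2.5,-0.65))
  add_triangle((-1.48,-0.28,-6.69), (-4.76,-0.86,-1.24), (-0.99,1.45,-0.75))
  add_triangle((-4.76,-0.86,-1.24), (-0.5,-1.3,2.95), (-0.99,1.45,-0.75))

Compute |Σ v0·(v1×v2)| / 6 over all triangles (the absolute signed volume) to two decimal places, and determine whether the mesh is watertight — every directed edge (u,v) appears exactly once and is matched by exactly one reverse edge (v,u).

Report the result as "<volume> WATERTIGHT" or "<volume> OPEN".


63.82 WATERTIGHT

Per-triangle v0·(v1×v2)/6:
  t1: +10.9885
  t2: -0.3691
  t3: +4.9234
  t4: +2.5070
  t5: +1.5723
  t6: +0.4641
  t7: +2.2760
  t8: +9.5891
  t9: +1.4947
  t10: +14.2327
  t11: +0.2909
  t12: +0.1921
  t13: +0.2624
  t14: +3.7389
  t15: +8.1517
  t16: +3.5082
Σ = +63.8230 → |volume| = 63.82

Directed edges: 48 total, each appears once with its reverse present → watertight.


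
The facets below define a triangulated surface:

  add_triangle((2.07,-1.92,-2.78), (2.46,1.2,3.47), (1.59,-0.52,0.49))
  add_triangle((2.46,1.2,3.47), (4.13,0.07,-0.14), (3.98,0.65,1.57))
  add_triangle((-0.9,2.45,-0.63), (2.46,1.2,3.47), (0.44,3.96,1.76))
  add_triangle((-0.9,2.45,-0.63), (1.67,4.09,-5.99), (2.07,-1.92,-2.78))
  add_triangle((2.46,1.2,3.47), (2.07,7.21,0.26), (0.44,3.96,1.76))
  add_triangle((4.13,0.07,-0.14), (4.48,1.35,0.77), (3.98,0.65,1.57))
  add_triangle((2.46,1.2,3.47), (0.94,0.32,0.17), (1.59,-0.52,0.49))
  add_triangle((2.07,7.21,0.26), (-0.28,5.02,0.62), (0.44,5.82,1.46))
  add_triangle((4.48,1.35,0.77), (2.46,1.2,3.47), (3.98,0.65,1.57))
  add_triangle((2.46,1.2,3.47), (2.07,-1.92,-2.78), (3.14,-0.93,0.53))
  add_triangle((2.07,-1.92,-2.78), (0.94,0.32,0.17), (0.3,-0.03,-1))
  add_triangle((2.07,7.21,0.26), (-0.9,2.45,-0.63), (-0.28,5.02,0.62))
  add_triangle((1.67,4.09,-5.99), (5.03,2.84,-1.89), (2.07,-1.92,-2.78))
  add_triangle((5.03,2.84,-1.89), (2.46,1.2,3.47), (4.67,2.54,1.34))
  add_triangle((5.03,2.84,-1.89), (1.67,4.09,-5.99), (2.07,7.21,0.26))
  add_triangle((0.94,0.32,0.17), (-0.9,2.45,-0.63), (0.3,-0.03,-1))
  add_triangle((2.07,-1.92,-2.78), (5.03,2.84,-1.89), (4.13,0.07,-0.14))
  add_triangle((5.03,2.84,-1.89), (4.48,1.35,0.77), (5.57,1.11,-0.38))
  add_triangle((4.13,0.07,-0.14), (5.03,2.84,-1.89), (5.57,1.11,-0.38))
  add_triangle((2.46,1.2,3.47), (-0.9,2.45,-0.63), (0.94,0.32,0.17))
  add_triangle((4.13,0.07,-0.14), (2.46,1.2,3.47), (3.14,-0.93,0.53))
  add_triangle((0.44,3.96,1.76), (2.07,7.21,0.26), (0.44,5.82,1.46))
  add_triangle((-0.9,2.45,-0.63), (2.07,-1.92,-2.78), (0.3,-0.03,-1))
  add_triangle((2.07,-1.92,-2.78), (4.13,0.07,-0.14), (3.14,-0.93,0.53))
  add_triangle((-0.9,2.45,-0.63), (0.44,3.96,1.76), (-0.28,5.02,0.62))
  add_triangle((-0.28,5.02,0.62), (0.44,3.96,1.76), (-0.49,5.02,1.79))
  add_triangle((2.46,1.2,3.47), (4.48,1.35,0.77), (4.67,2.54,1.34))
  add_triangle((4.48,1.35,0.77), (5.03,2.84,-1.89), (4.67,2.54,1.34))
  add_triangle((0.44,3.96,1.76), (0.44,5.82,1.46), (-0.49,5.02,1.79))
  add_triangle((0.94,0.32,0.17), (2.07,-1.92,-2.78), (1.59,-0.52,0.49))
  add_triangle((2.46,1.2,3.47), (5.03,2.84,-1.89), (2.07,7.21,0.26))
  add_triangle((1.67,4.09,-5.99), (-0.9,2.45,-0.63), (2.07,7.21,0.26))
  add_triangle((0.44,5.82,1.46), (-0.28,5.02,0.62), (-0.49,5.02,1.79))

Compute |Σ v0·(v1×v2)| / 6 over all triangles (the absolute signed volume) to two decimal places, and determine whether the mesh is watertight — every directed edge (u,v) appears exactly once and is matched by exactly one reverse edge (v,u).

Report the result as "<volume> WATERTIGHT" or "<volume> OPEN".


119.47 OPEN

Per-triangle v0·(v1×v2)/6:
  t1: +0.9223
  t2: +0.0655
  t3: -0.3675
  t4: +1.4890
  t5: +6.9808
  t6: +1.1255
  t7: -0.5145
  t8: +1.9364
  t9: +1.5533
  t10: -1.0692
  t11: -0.3682
  t12: +2.3316
  t13: +19.1681
  t14: -0.1338
  t15: +29.8969
  t16: -0.4649
  t17: +7.4523
  t18: +2.4915
  t19: +0.8395
  t20: -1.3329
  t21: +2.9123
  t22: +1.3452
  t23: +0.1753
  t24: +2.6905
  t25: +0.2960
  t26: -0.8702
  t27: +2.3932
  t28: +2.8611
  t29: +0.7190
  t30: -0.6077
  t31: +22.4199
  t32: +12.2534
  t33: +0.8787
Σ = +119.4682 → |volume| = 119.47

Directed edges: 99 total; 3 unmatched, e.g. (4.13,0.07,-0.14)→(4.48,1.35,0.77) → open.


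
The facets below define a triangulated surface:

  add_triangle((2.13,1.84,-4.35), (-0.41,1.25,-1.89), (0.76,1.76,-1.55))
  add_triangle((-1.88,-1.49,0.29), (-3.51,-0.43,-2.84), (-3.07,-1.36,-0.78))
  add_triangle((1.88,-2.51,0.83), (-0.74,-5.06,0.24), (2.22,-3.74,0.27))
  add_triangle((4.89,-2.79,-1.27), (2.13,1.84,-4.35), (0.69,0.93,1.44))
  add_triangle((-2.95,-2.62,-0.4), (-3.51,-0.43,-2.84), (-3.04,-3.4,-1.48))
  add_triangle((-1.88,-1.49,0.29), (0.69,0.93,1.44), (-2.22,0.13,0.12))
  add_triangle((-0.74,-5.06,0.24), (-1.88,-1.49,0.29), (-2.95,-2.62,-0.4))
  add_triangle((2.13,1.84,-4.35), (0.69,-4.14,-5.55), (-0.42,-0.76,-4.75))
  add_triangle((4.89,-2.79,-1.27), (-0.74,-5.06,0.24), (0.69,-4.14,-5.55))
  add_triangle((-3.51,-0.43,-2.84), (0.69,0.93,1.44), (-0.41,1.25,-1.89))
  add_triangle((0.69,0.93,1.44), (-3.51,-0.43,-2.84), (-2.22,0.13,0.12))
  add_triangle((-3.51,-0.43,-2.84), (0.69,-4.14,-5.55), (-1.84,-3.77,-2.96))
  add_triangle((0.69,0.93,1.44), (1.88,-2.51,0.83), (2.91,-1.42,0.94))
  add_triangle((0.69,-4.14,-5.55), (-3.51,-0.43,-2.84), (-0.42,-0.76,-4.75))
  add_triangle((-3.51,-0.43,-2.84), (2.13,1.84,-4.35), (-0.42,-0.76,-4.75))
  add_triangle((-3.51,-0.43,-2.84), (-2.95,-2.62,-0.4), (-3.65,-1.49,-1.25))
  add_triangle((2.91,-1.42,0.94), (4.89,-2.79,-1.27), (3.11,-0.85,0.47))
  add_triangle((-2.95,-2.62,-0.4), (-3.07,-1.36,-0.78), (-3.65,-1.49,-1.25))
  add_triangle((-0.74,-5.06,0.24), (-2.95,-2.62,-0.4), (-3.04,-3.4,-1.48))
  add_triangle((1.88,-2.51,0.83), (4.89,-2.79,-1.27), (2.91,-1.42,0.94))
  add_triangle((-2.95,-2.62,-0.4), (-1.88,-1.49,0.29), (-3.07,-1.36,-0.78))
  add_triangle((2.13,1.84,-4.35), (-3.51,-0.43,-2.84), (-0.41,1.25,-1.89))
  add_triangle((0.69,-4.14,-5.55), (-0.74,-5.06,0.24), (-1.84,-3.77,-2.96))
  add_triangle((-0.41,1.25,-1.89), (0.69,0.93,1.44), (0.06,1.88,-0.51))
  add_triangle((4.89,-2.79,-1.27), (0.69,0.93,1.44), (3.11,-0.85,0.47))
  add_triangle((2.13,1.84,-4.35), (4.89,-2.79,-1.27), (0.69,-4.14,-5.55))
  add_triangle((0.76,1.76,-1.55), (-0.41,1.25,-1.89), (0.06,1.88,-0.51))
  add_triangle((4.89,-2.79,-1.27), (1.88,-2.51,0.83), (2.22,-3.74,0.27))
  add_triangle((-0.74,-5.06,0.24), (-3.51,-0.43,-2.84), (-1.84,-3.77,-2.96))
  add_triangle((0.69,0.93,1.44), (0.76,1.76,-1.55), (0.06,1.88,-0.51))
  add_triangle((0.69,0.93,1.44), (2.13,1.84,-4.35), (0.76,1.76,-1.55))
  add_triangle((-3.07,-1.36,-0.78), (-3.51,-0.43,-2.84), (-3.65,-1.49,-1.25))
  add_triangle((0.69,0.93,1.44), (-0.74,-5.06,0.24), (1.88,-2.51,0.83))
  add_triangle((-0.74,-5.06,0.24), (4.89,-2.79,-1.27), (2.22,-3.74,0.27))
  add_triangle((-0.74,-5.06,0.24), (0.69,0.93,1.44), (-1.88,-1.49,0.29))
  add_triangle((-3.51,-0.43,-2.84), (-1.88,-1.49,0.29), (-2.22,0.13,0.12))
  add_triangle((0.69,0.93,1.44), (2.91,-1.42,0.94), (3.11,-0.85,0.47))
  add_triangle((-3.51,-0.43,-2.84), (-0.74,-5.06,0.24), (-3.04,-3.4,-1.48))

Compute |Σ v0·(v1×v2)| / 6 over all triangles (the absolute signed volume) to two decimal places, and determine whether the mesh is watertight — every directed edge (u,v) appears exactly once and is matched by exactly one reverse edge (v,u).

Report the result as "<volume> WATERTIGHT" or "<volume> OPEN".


142.52 WATERTIGHT

Per-triangle v0·(v1×v2)/6:
  t1: +1.0696
  t2: -0.2132
  t3: +1.4835
  t4: +8.1279
  t5: +2.2246
  t6: +0.9422
  t7: +1.2096
  t8: +8.8444
  t9: +24.1427
  t10: +1.4414
  t11: +0.7404
  t12: +9.0301
  t13: +1.0769
  t14: +8.3672
  t15: +6.5913
  t16: +1.0384
  t17: +1.0274
  t18: +0.1941
  t19: +2.4286
  t20: +2.2447
  t21: +0.3983
  t22: +3.1802
  t23: +9.6741
  t24: -0.0823
  t25: +0.1585
  t26: +24.9662
  t27: +0.4932
  t28: +1.6656
  t29: +6.0162
  t30: +0.5951
  t31: +1.1159
  t32: +0.0592
  t33: +2.4803
  t34: +3.6861
  t35: +2.1827
  t36: +1.8380
  t37: +0.7225
  t38: +1.3626
Σ = +142.5241 → |volume| = 142.52

Directed edges: 114 total, each appears once with its reverse present → watertight.
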